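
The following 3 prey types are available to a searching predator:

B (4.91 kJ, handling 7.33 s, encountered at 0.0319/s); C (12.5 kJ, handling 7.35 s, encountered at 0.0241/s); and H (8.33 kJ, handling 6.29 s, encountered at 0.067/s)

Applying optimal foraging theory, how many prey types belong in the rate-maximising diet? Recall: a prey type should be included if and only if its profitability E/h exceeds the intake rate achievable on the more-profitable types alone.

3

E/h in descending order: C 1.7, H 1.32, B 0.67 kJ/s. The optimal diet is the largest prefix of this list for which every included type satisfies E_i/h_i > R on the types above it.
Rate on top 1: 0.2559. H: 1.32 > 0.2559 → include.
Rate on top 2: 0.5376. B: 0.67 > 0.5376 → include.
Optimal diet: C, H, B — 3 of 3 types.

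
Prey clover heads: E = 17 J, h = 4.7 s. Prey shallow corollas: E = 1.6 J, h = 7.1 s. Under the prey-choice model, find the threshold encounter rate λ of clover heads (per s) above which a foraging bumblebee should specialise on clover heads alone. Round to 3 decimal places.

0.014 per s

The zero-one rule: include shallow corollas iff E₂/h₂ > λE₁/(1+λh₁). Equality gives the switch point.
λE₁h₂ = E₂ + λE₂h₁ ⇒ λ = E₂/(E₁h₂ − E₂h₁) = 1.6/(120.7 − 7.52) = 0.01414 per s.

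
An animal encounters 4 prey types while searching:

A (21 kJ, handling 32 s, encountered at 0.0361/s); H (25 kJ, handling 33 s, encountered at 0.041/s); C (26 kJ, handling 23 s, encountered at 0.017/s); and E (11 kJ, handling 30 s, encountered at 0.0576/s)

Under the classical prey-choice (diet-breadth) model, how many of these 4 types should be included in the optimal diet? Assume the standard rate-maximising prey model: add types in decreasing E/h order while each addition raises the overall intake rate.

3

E/h in descending order: C 1.13, H 0.758, A 0.656, E 0.367 kJ/s. The optimal diet is the largest prefix of this list for which every included type satisfies E_i/h_i > R on the types above it.
Rate on top 1: 0.3178. H: 0.758 > 0.3178 → include.
Rate on top 2: 0.5346. A: 0.656 > 0.5346 → include.
Rate on top 3: 0.5707. E: 0.367 < 0.5707 → exclude; stop.
Optimal diet: C, H, A — 3 of 4 types.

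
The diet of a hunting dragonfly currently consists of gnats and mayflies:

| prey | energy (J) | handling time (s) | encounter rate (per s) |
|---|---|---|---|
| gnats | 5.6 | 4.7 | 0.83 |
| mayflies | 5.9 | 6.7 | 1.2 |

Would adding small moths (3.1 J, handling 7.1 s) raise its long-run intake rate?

No

On gnats and mayflies alone, R = ΣλE/(1+Σλh) = 11.73/12.94 = 0.9063 J/s.
Profitability of small moths: 3.1/7.1 = 0.4366 J/s.
Since 0.4366 < R, time spent handling small moths is better spent searching.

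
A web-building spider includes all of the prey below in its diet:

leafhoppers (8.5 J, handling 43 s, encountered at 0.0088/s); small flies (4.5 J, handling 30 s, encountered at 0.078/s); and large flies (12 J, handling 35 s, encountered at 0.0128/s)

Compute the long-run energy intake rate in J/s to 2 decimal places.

R = Σλ_iE_i / (1 + Σλ_ih_i)
Numerator: 0.0088×8.5 + 0.078×4.5 + 0.0128×12 = 0.5794
Denominator: 1 + 0.0088×43 + 0.078×30 + 0.0128×35 = 4.166
R = 0.5794/4.166 = 0.1391 J/s

0.14 J/s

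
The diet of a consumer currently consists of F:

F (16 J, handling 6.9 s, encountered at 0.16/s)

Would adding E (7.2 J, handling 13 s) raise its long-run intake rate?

No

Intake rate on the current diet: R = (0.16×16) / (1 + 0.16×6.9) = 2.56/2.104 = 1.217 J/s.
Profitability of E: 7.2/13 = 0.5538 J/s.
0.5538 < 1.217, so adding E would lower the average — exclude it.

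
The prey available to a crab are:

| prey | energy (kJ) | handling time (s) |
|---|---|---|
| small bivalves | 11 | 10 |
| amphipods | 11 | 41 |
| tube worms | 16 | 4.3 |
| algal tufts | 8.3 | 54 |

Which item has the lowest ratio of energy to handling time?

algal tufts

Profitability E/h (kJ/s): small bivalves = 11/10 = 1.1, amphipods = 11/41 = 0.268, tube worms = 16/4.3 = 3.72, algal tufts = 8.3/54 = 0.154.
Ranked: tube worms > small bivalves > amphipods > algal tufts.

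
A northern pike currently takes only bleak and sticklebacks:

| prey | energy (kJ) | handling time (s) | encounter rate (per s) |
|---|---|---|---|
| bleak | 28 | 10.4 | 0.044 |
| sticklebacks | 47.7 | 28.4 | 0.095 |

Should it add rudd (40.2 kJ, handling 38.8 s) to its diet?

Intake rate on the current diet: R = (0.044×28 + 0.095×47.7) / (1 + 0.044×10.4 + 0.095×28.4) = 5.764/4.156 = 1.387 kJ/s.
rudd: E/h = 40.2/38.8 = 1.036 kJ/s.
1.036 < 1.387, so adding rudd would lower the average — exclude it.

No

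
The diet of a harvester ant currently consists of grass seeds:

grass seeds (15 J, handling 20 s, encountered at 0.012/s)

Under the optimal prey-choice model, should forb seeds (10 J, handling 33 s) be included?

Yes

Current rate: (0.012×15)/(1 + 0.012×20) = 0.1452 J/s.
forb seeds: E/h = 10/33 = 0.303 J/s.
Since 0.303 > R, including forb seeds increases the long-run rate.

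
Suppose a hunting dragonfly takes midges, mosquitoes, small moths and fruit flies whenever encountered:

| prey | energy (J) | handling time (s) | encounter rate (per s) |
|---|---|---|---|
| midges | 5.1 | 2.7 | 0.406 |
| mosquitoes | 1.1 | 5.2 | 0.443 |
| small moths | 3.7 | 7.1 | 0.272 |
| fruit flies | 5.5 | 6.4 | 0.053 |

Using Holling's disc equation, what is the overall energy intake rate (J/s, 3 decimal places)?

Energy encountered per unit search time: 0.406×5.1 + 0.443×1.1 + 0.272×3.7 + 0.053×5.5 = 3.856 J/s.
Handling time per unit search time: 0.406×2.7 + 0.443×5.2 + 0.272×7.1 + 0.053×6.4 = 5.67.
Rate = 3.856/(1 + 5.67) = 0.5781 J/s.

0.578 J/s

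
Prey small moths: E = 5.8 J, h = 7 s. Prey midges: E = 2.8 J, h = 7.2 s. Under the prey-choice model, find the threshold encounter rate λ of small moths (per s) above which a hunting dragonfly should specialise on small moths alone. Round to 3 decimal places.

At the threshold, the rate on small moths alone equals the profitability of midges: λ·5.8/(1 + λ·7) = 2.8/7.2 = 0.3889.
Rearranging, λ(5.8 − 0.3889×7) = 0.3889, so λ = 0.3889/3.078 = 0.1264 per s.

0.126 per s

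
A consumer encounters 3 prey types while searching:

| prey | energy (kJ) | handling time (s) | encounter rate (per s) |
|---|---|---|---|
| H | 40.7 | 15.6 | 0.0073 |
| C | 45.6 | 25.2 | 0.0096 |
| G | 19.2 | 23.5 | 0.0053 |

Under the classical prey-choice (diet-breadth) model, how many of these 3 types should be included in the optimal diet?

E/h in descending order: H 2.61, C 1.81, G 0.817 kJ/s. The optimal diet is the largest prefix of this list for which every included type satisfies E_i/h_i > R on the types above it.
Rate on top 1: 0.2667. C: 1.81 > 0.2667 → include.
Rate on top 2: 0.542. G: 0.817 > 0.542 → include.
Optimal diet: H, C, G — 3 of 3 types.

3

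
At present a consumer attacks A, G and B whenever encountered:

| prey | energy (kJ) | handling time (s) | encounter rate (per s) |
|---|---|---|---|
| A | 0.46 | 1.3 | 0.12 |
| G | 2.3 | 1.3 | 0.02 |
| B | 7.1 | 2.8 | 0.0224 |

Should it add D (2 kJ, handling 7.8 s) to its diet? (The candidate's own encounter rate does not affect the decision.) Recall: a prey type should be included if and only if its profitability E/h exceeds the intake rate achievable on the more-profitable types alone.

Yes

Current rate: (0.12×0.46 + 0.02×2.3 + 0.0224×7.1)/(1 + 0.12×1.3 + 0.02×1.3 + 0.0224×2.8) = 0.2091 kJ/s.
Profitability of D: 2/7.8 = 0.2564 kJ/s.
0.2564 > 0.2091, so adding D raises the average — include it.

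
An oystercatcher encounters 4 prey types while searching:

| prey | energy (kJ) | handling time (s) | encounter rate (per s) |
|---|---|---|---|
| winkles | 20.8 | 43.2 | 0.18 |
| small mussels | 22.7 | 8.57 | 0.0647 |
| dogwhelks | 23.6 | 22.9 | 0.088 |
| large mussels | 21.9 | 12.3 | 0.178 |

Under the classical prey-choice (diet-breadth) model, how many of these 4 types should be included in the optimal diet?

2

Profitabilities (E/h, kJ/s): small mussels 2.65, large mussels 1.78, dogwhelks 1.03, winkles 0.481. Add prey in this order while the next type's profitability exceeds the intake rate on those already taken.
Rate on top 1: 0.9448. large mussels: 1.78 > 0.9448 → include.
Rate on top 2: 1.434. dogwhelks: 1.03 < 1.434 → exclude; stop.
Optimal diet: small mussels, large mussels — 2 of 4 types.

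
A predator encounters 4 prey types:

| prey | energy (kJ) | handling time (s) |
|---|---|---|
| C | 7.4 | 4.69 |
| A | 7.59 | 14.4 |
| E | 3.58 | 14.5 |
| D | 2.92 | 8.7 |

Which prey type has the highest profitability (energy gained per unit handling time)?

In descending order of E/h:
C: 7.4/4.69 = 1.58 kJ/s
A: 7.59/14.4 = 0.527 kJ/s
D: 2.92/8.7 = 0.336 kJ/s
E: 3.58/14.5 = 0.247 kJ/s

C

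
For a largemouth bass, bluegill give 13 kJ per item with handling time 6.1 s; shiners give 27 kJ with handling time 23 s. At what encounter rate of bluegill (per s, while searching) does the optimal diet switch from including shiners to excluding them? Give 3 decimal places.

0.201 per s

Drop shiners once their profitability E₂/h₂ falls below the rate achievable on bluegill alone: E₂/h₂ = λE₁/(1 + λh₁).
Solve for λ: λE₁h₂ = E₂(1 + λh₁) → λ(E₁h₂ − E₂h₁) = E₂ → λ = E₂/(E₁h₂ − E₂h₁).
λ = 27/(13×23 − 27×6.1) = 27/134.3 = 0.201 per s.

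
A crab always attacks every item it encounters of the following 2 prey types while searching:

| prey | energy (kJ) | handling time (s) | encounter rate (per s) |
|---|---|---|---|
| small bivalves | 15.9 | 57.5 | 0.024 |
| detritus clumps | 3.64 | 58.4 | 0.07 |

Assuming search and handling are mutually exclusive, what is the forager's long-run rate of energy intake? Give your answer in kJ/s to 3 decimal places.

Energy encountered per unit search time: 0.024×15.9 + 0.07×3.64 = 0.6364 kJ/s.
Handling time per unit search time: 0.024×57.5 + 0.07×58.4 = 5.468.
Rate = 0.6364/(1 + 5.468) = 0.09839 kJ/s.

0.098 kJ/s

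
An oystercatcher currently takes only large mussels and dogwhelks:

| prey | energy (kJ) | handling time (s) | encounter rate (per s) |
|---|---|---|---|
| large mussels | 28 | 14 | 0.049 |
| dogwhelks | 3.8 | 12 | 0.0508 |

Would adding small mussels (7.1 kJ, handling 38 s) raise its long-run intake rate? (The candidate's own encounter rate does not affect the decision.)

Intake rate on the current diet: R = (0.049×28 + 0.0508×3.8) / (1 + 0.049×14 + 0.0508×12) = 1.565/2.296 = 0.6818 kJ/s.
Profitability of small mussels: 7.1/38 = 0.1868 kJ/s.
Since 0.1868 < R, time spent handling small mussels is better spent searching.

No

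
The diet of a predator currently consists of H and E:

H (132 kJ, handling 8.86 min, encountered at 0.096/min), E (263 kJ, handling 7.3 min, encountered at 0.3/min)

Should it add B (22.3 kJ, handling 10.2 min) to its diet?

No

Intake rate on the current diet: R = (0.096×132 + 0.3×263) / (1 + 0.096×8.86 + 0.3×7.3) = 91.57/4.041 = 22.66 kJ/min.
B: E/h = 22.3/10.2 = 2.186 kJ/min.
2.186 < 22.66, so adding B would lower the average — exclude it.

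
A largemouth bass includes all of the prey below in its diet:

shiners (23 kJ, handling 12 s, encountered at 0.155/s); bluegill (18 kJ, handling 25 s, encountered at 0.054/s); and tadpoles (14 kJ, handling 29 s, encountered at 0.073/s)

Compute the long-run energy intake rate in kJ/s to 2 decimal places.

0.88 kJ/s

Energy encountered per unit search time: 0.155×23 + 0.054×18 + 0.073×14 = 5.559 kJ/s.
Handling time per unit search time: 0.155×12 + 0.054×25 + 0.073×29 = 5.327.
Rate = 5.559/(1 + 5.327) = 0.8786 kJ/s.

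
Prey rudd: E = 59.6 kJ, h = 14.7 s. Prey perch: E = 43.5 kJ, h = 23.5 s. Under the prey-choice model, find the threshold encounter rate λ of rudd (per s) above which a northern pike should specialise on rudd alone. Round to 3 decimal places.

Drop perch once their profitability E₂/h₂ falls below the rate achievable on rudd alone: E₂/h₂ = λE₁/(1 + λh₁).
Solve for λ: λE₁h₂ = E₂(1 + λh₁) → λ(E₁h₂ − E₂h₁) = E₂ → λ = E₂/(E₁h₂ − E₂h₁).
λ = 43.5/(59.6×23.5 − 43.5×14.7) = 43.5/761.2 = 0.05715 per s.

0.057 per s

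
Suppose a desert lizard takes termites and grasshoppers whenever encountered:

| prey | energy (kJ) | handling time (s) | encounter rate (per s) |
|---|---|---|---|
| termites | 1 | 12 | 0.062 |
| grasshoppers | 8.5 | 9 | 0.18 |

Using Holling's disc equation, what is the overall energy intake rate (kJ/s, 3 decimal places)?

0.473 kJ/s

Energy encountered per unit search time: 0.062×1 + 0.18×8.5 = 1.592 kJ/s.
Handling time per unit search time: 0.062×12 + 0.18×9 = 2.364.
Rate = 1.592/(1 + 2.364) = 0.4732 kJ/s.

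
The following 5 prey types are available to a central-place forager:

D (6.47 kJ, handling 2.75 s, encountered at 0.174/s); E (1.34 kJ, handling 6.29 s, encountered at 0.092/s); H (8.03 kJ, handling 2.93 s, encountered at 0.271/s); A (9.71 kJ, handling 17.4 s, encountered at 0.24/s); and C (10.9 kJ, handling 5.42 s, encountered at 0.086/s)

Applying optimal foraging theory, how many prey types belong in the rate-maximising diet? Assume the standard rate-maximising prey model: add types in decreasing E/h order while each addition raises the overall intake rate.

E/h in descending order: H 2.74, D 2.35, C 2.01, A 0.558, E 0.213 kJ/s. The optimal diet is the largest prefix of this list for which every included type satisfies E_i/h_i > R on the types above it.
Rate on top 1: 1.213. D: 2.35 > 1.213 → include.
Rate on top 2: 1.453. C: 2.01 > 1.453 → include.
Rate on top 3: 1.548. A: 0.558 < 1.548 → exclude; stop.
Optimal diet: H, D, C — 3 of 5 types.

3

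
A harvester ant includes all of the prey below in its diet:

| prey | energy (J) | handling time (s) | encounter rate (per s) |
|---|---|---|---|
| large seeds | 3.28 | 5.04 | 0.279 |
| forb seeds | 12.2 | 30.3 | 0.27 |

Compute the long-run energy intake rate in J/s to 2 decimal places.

R = Σλ_iE_i / (1 + Σλ_ih_i)
Numerator: 0.279×3.28 + 0.27×12.2 = 4.209
Denominator: 1 + 0.279×5.04 + 0.27×30.3 = 10.59
R = 4.209/10.59 = 0.3976 J/s

0.40 J/s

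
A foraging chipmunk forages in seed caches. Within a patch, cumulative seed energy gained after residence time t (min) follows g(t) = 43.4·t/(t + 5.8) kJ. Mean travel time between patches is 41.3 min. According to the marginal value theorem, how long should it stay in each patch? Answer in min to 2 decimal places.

15.48 min

Optimal t* satisfies g'(t*) = g(t*)/(T + t*).
g'(t) = 43.4·5.8/(t + 5.8)². Setting 43.4·5.8/(t+5.8)² = 43.4t/[(t+5.8)(41.3+t)] gives 5.8(41.3+t) = t(t+5.8), so t² = 5.8×41.3 = 239.5.
t* = √239.5 = 15.48 min.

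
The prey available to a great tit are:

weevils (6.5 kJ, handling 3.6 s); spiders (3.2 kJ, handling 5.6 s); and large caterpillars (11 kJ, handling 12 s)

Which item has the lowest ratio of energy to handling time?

spiders

Profitability E/h (kJ/s): weevils = 6.5/3.6 = 1.81, spiders = 3.2/5.6 = 0.571, large caterpillars = 11/12 = 0.917.
Ranked: weevils > large caterpillars > spiders.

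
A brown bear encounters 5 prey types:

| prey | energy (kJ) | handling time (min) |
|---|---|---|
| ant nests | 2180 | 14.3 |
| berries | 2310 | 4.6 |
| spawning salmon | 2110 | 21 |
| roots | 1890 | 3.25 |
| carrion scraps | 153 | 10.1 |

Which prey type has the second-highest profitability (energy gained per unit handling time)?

Profitability E/h (kJ/min): ant nests = 2180/14.3 = 152, berries = 2310/4.6 = 502, spawning salmon = 2110/21 = 100, roots = 1890/3.25 = 582, carrion scraps = 153/10.1 = 15.1.
Ranked: roots > berries > ant nests > spawning salmon > carrion scraps.

berries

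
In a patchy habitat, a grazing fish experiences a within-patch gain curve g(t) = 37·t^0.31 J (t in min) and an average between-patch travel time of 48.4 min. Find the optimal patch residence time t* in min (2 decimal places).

21.74 min

Maximise g(t)/(T+t): set derivative to zero → g'(t)(T+t) = g(t).
g'(t) = 0.31·37·t^-0.69. Setting 0.31·37·t^-0.69 = 37·t^0.31/(48.4+t) gives 0.31(48.4+t) = t, so 0.69·t = 0.31×48.4.
t* = 0.31×48.4/0.69 = 21.74 min.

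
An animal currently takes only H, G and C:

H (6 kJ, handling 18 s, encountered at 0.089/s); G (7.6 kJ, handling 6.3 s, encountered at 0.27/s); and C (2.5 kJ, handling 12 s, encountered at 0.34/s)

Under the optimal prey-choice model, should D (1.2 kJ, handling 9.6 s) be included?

On H, G and C alone, R = ΣλE/(1+Σλh) = 3.436/8.383 = 0.4099 kJ/s.
D: E/h = 1.2/9.6 = 0.125 kJ/s.
Since 0.125 < R, time spent handling D is better spent searching.

No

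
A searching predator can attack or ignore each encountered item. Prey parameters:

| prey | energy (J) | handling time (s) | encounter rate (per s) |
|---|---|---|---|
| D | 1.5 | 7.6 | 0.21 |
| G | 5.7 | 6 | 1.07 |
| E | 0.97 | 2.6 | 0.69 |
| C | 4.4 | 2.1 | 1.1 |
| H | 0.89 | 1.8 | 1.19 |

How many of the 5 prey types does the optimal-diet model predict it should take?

E/h in descending order: C 2.1, G 0.95, H 0.494, E 0.373, D 0.197 J/s. The optimal diet is the largest prefix of this list for which every included type satisfies E_i/h_i > R on the types above it.
Rate on top 1: 1.462. G: 0.95 < 1.462 → exclude; stop.
Optimal diet: C — 1 of 5 types.

1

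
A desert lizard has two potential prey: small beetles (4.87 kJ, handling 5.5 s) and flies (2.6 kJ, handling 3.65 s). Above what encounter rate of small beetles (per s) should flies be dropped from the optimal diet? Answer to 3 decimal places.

Drop flies once their profitability E₂/h₂ falls below the rate achievable on small beetles alone: E₂/h₂ = λE₁/(1 + λh₁).
Solve for λ: λE₁h₂ = E₂(1 + λh₁) → λ(E₁h₂ − E₂h₁) = E₂ → λ = E₂/(E₁h₂ − E₂h₁).
λ = 2.6/(4.87×3.65 − 2.6×5.5) = 2.6/3.476 = 0.7481 per s.

0.748 per s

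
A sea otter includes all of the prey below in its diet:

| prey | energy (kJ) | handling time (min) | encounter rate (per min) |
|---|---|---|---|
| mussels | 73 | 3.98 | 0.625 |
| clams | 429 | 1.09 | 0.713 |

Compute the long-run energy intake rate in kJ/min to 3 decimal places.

82.422 kJ/min

R = Σλ_iE_i / (1 + Σλ_ih_i)
Numerator: 0.625×73 + 0.713×429 = 351.5
Denominator: 1 + 0.625×3.98 + 0.713×1.09 = 4.265
R = 351.5/4.265 = 82.42 kJ/min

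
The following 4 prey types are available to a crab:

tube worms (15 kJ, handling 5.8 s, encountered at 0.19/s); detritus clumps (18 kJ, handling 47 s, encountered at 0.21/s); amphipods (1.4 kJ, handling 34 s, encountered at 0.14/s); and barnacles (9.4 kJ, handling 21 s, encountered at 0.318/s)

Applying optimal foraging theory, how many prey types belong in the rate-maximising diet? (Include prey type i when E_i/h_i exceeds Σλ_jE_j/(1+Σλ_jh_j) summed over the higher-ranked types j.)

E/h in descending order: tube worms 2.59, barnacles 0.448, detritus clumps 0.383, amphipods 0.0412 kJ/s. The optimal diet is the largest prefix of this list for which every included type satisfies E_i/h_i > R on the types above it.
Rate on top 1: 1.356. barnacles: 0.448 < 1.356 → exclude; stop.
Optimal diet: tube worms — 1 of 4 types.

1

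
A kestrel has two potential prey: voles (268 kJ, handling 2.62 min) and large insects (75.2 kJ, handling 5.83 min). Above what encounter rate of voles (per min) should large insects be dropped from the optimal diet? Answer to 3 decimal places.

0.055 per min

At the threshold, the rate on voles alone equals the profitability of large insects: λ·268/(1 + λ·2.62) = 75.2/5.83 = 12.9.
Rearranging, λ(268 − 12.9×2.62) = 12.9, so λ = 12.9/234.2 = 0.05507 per min.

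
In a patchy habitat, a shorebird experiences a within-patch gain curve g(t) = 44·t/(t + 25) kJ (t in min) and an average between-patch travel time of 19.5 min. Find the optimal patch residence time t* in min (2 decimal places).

22.08 min

Optimal t* satisfies g'(t*) = g(t*)/(T + t*).
g'(t) = 44·25/(t + 25)². Setting 44·25/(t+25)² = 44t/[(t+25)(19.5+t)] gives 25(19.5+t) = t(t+25), so t² = 25×19.5 = 487.5.
t* = √487.5 = 22.08 min.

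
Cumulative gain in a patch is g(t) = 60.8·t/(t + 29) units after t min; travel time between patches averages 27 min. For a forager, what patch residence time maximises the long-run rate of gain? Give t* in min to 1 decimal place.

28.0 min

Maximise g(t)/(T+t): set derivative to zero → g'(t)(T+t) = g(t).
g'(t) = 60.8·29/(t + 29)². Setting 60.8·29/(t+29)² = 60.8t/[(t+29)(27+t)] gives 29(27+t) = t(t+29), so t² = 29×27 = 783.
t* = √783 = 27.98 min.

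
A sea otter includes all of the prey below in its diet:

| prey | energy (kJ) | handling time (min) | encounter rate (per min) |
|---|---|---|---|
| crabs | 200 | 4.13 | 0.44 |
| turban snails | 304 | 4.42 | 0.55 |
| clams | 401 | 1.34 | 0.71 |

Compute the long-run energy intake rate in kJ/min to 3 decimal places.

87.088 kJ/min

R = Σλ_iE_i / (1 + Σλ_ih_i)
Numerator: 0.44×200 + 0.55×304 + 0.71×401 = 539.9
Denominator: 1 + 0.44×4.13 + 0.55×4.42 + 0.71×1.34 = 6.2
R = 539.9/6.2 = 87.09 kJ/min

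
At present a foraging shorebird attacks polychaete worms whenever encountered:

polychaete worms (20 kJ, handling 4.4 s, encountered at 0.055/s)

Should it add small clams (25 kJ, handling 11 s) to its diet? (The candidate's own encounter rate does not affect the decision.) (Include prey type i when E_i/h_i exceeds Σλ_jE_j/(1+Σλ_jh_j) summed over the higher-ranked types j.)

Yes

Intake rate on the current diet: R = (0.055×20) / (1 + 0.055×4.4) = 1.1/1.242 = 0.8857 kJ/s.
Profitability of small clams: 25/11 = 2.273 kJ/s.
2.273 > 0.8857, so adding small clams raises the average — include it.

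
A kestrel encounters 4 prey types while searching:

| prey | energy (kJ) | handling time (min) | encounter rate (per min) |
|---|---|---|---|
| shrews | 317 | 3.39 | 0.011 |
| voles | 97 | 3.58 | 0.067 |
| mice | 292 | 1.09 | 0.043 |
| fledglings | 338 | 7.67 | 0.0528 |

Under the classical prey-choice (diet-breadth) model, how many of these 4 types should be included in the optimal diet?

4

E/h in descending order: mice 268, shrews 93.5, fledglings 44.1, voles 27.1 kJ/min. The optimal diet is the largest prefix of this list for which every included type satisfies E_i/h_i > R on the types above it.
Rate on top 1: 11.99. shrews: 93.5 > 11.99 → include.
Rate on top 2: 14.8. fledglings: 44.1 > 14.8 → include.
Rate on top 3: 22.76. voles: 27.1 > 22.76 → include.
Optimal diet: mice, shrews, fledglings, voles — 4 of 4 types.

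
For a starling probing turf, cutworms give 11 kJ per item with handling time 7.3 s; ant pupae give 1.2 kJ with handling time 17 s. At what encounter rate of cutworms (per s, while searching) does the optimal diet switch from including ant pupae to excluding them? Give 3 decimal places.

0.007 per s

Drop ant pupae once their profitability E₂/h₂ falls below the rate achievable on cutworms alone: E₂/h₂ = λE₁/(1 + λh₁).
Solve for λ: λE₁h₂ = E₂(1 + λh₁) → λ(E₁h₂ − E₂h₁) = E₂ → λ = E₂/(E₁h₂ − E₂h₁).
λ = 1.2/(11×17 − 1.2×7.3) = 1.2/178.2 = 0.006732 per s.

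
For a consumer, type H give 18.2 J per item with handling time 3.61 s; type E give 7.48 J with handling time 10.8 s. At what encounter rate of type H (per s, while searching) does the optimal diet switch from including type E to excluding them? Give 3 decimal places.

Drop type E once their profitability E₂/h₂ falls below the rate achievable on type H alone: E₂/h₂ = λE₁/(1 + λh₁).
Solve for λ: λE₁h₂ = E₂(1 + λh₁) → λ(E₁h₂ − E₂h₁) = E₂ → λ = E₂/(E₁h₂ − E₂h₁).
λ = 7.48/(18.2×10.8 − 7.48×3.61) = 7.48/169.6 = 0.04411 per s.

0.044 per s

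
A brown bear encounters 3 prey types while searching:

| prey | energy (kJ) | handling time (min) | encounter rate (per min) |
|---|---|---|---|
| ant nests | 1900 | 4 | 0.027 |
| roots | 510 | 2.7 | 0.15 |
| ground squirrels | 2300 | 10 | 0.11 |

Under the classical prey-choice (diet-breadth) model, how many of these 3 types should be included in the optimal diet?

3

E/h in descending order: ant nests 475, ground squirrels 230, roots 189 kJ/min. The optimal diet is the largest prefix of this list for which every included type satisfies E_i/h_i > R on the types above it.
Rate on top 1: 46.3. ground squirrels: 230 > 46.3 → include.
Rate on top 2: 137.8. roots: 189 > 137.8 → include.
Optimal diet: ant nests, ground squirrels, roots — 3 of 3 types.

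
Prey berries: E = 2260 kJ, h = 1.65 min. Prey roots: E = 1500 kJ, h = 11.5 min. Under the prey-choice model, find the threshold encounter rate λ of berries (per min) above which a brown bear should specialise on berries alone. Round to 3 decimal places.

The zero-one rule: include roots iff E₂/h₂ > λE₁/(1+λh₁). Equality gives the switch point.
λE₁h₂ = E₂ + λE₂h₁ ⇒ λ = E₂/(E₁h₂ − E₂h₁) = 1500/(2.599e+04 − 2475) = 0.06379 per min.

0.064 per min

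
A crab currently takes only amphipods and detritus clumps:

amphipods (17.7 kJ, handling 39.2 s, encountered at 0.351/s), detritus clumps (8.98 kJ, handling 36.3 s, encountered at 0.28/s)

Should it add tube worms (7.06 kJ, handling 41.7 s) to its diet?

No

Intake rate on the current diet: R = (0.351×17.7 + 0.28×8.98) / (1 + 0.351×39.2 + 0.28×36.3) = 8.727/24.92 = 0.3502 kJ/s.
Profitability of tube worms: 7.06/41.7 = 0.1693 kJ/s.
0.1693 < 0.3502, so adding tube worms would lower the average — exclude it.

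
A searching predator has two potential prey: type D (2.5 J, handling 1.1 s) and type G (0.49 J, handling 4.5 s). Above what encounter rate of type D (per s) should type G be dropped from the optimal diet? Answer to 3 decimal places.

At the threshold, the rate on type D alone equals the profitability of type G: λ·2.5/(1 + λ·1.1) = 0.49/4.5 = 0.1089.
Rearranging, λ(2.5 − 0.1089×1.1) = 0.1089, so λ = 0.1089/2.38 = 0.04575 per s.

0.046 per s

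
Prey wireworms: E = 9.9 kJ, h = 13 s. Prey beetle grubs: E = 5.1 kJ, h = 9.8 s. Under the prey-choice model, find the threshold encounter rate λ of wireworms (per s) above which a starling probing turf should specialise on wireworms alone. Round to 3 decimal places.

0.166 per s

At the threshold, the rate on wireworms alone equals the profitability of beetle grubs: λ·9.9/(1 + λ·13) = 5.1/9.8 = 0.5204.
Rearranging, λ(9.9 − 0.5204×13) = 0.5204, so λ = 0.5204/3.135 = 0.166 per s.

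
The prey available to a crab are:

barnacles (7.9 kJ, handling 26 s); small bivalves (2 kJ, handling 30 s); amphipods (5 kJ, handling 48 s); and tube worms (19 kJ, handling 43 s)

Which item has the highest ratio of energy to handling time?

Profitability E/h (kJ/s): barnacles = 7.9/26 = 0.304, small bivalves = 2/30 = 0.0667, amphipods = 5/48 = 0.104, tube worms = 19/43 = 0.442.
Ranked: tube worms > barnacles > amphipods > small bivalves.

tube worms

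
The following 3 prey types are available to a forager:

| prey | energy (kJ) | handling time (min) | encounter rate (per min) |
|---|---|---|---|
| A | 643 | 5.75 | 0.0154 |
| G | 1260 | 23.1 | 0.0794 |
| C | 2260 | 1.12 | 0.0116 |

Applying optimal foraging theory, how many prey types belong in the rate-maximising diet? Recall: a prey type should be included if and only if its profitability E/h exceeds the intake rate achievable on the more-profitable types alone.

3

E/h in descending order: C 2.02e+03, A 112, G 54.5 kJ/min. The optimal diet is the largest prefix of this list for which every included type satisfies E_i/h_i > R on the types above it.
Rate on top 1: 25.88. A: 112 > 25.88 → include.
Rate on top 2: 32.79. G: 54.5 > 32.79 → include.
Optimal diet: C, A, G — 3 of 3 types.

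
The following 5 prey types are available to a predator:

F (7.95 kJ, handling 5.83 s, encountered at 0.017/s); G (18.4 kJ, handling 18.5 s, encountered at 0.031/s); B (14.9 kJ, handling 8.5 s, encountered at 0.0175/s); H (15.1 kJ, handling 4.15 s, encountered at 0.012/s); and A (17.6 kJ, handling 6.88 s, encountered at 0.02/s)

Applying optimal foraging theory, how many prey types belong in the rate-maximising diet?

5

Rank by E/h (kJ/s): H 3.64, A 2.56, B 1.75, F 1.36, G 0.995. Include each in turn until the next type's E/h falls below the running intake rate.
Rate on top 1: 0.1726. A: 2.56 > 0.1726 → include.
Rate on top 2: 0.449. B: 1.75 > 0.449 → include.
Rate on top 3: 0.5942. F: 1.36 > 0.5942 → include.
Rate on top 4: 0.6473. G: 0.995 > 0.6473 → include.
Optimal diet: H, A, B, F, G — 5 of 5 types.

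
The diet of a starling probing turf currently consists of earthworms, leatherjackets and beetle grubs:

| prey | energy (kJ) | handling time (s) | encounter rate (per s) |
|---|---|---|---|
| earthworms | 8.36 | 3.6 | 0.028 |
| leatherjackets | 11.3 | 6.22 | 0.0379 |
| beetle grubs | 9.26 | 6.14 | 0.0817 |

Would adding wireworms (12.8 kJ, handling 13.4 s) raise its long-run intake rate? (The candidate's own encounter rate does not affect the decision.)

On earthworms, leatherjackets and beetle grubs alone, R = ΣλE/(1+Σλh) = 1.419/1.838 = 0.7719 kJ/s.
wireworms: E/h = 12.8/13.4 = 0.9552 kJ/s.
0.9552 > 0.7719, so adding wireworms raises the average — include it.

Yes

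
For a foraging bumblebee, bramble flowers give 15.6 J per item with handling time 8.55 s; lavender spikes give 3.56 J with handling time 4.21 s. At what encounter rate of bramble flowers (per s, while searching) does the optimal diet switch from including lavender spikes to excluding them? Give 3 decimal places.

0.101 per s

At the threshold, the rate on bramble flowers alone equals the profitability of lavender spikes: λ·15.6/(1 + λ·8.55) = 3.56/4.21 = 0.8456.
Rearranging, λ(15.6 − 0.8456×8.55) = 0.8456, so λ = 0.8456/8.37 = 0.101 per s.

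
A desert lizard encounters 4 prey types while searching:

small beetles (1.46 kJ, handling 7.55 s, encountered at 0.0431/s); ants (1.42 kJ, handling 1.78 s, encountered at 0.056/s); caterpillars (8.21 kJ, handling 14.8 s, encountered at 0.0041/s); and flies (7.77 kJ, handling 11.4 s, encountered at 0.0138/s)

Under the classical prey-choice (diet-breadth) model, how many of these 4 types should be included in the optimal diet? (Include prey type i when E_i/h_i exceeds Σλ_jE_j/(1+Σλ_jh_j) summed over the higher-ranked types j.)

E/h in descending order: ants 0.798, flies 0.682, caterpillars 0.555, small beetles 0.193 kJ/s. The optimal diet is the largest prefix of this list for which every included type satisfies E_i/h_i > R on the types above it.
Rate on top 1: 0.07231. flies: 0.682 > 0.07231 → include.
Rate on top 2: 0.1486. caterpillars: 0.555 > 0.1486 → include.
Rate on top 3: 0.1673. small beetles: 0.193 > 0.1673 → include.
Optimal diet: ants, flies, caterpillars, small beetles — 4 of 4 types.

4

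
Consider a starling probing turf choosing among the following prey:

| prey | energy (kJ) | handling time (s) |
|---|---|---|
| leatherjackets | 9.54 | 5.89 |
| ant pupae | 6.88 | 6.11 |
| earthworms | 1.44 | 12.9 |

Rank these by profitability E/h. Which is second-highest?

ant pupae

In descending order of E/h:
leatherjackets: 9.54/5.89 = 1.62 kJ/s
ant pupae: 6.88/6.11 = 1.13 kJ/s
earthworms: 1.44/12.9 = 0.112 kJ/s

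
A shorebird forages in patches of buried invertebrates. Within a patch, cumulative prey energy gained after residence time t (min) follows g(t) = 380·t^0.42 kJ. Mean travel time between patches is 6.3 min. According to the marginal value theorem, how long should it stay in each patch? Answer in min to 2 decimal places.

4.56 min

By the marginal value theorem, leave when the instantaneous gain rate g'(t) equals the habitat-wide average g(t)/(T + t).
g'(t) = 0.42·380·t^-0.58. Setting 0.42·380·t^-0.58 = 380·t^0.42/(6.3+t) gives 0.42(6.3+t) = t, so 0.58·t = 0.42×6.3.
t* = 0.42×6.3/0.58 = 4.562 min.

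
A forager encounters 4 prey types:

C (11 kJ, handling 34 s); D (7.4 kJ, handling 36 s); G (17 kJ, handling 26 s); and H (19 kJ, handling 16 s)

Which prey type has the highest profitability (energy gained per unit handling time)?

H

In descending order of E/h:
H: 19/16 = 1.19 kJ/s
G: 17/26 = 0.654 kJ/s
C: 11/34 = 0.324 kJ/s
D: 7.4/36 = 0.206 kJ/s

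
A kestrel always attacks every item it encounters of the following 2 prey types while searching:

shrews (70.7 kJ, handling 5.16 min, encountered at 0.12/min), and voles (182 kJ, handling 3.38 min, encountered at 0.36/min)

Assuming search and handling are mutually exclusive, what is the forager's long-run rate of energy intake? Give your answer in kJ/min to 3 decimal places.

26.094 kJ/min

R = (0.12×70.7 + 0.36×182) / (1 + 0.12×5.16 + 0.36×3.38) = 74/2.836 = 26.09 kJ/min.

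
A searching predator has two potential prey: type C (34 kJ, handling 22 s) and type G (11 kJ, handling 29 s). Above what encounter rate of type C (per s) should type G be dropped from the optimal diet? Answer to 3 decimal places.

0.015 per s

The zero-one rule: include type G iff E₂/h₂ > λE₁/(1+λh₁). Equality gives the switch point.
λE₁h₂ = E₂ + λE₂h₁ ⇒ λ = E₂/(E₁h₂ − E₂h₁) = 11/(986 − 242) = 0.01478 per s.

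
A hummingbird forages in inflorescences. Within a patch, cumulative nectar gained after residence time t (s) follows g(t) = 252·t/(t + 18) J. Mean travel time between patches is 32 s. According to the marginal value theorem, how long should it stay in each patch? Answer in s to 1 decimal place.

Maximise g(t)/(T+t): set derivative to zero → g'(t)(T+t) = g(t).
g'(t) = 252·18/(t + 18)². Setting 252·18/(t+18)² = 252t/[(t+18)(32+t)] gives 18(32+t) = t(t+18), so t² = 18×32 = 576.
t* = √576 = 24 s.

24.0 s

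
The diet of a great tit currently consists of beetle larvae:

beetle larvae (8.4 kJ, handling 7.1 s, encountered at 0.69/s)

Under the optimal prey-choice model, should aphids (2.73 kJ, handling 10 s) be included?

No

Current rate: (0.69×8.4)/(1 + 0.69×7.1) = 0.9825 kJ/s.
aphids: E/h = 2.73/10 = 0.273 kJ/s.
Since 0.273 < R, time spent handling aphids is better spent searching.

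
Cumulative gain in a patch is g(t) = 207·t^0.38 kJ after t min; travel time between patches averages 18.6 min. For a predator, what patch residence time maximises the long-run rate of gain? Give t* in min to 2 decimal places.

11.40 min

Maximise g(t)/(T+t): set derivative to zero → g'(t)(T+t) = g(t).
g'(t) = 0.38·207·t^-0.62. Setting 0.38·207·t^-0.62 = 207·t^0.38/(18.6+t) gives 0.38(18.6+t) = t, so 0.62·t = 0.38×18.6.
t* = 0.38×18.6/0.62 = 11.4 min.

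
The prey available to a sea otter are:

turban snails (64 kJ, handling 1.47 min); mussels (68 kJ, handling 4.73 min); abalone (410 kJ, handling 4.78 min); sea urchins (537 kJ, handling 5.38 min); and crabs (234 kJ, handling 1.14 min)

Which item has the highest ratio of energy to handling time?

crabs

Profitability E/h (kJ/min): turban snails = 64/1.47 = 43.5, mussels = 68/4.73 = 14.4, abalone = 410/4.78 = 85.8, sea urchins = 537/5.38 = 99.8, crabs = 234/1.14 = 205.
Ranked: crabs > sea urchins > abalone > turban snails > mussels.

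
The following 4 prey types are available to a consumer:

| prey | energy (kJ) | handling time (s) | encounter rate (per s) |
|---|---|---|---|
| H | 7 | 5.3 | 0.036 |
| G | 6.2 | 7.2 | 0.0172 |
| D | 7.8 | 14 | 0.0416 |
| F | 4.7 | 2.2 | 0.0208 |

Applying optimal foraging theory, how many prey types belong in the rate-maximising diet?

4

E/h in descending order: F 2.14, H 1.32, G 0.861, D 0.557 kJ/s. The optimal diet is the largest prefix of this list for which every included type satisfies E_i/h_i > R on the types above it.
Rate on top 1: 0.09348. H: 1.32 > 0.09348 → include.
Rate on top 2: 0.2828. G: 0.861 > 0.2828 → include.
Rate on top 3: 0.3355. D: 0.557 > 0.3355 → include.
Optimal diet: F, H, G, D — 4 of 4 types.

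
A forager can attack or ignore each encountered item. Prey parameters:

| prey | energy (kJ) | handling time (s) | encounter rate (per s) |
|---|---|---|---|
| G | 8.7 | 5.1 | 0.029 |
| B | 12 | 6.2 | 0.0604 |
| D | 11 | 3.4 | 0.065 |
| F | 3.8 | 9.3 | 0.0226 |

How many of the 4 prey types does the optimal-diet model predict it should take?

3

E/h in descending order: D 3.24, B 1.94, G 1.71, F 0.409 kJ/s. The optimal diet is the largest prefix of this list for which every included type satisfies E_i/h_i > R on the types above it.
Rate on top 1: 0.5856. B: 1.94 > 0.5856 → include.
Rate on top 2: 0.9024. G: 1.71 > 0.9024 → include.
Rate on top 3: 0.9706. F: 0.409 < 0.9706 → exclude; stop.
Optimal diet: D, B, G — 3 of 4 types.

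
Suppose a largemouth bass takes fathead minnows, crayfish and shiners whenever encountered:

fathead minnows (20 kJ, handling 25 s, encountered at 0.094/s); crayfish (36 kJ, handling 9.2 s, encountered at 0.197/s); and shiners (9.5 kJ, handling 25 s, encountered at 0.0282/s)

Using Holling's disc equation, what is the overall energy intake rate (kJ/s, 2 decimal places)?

R = Σλ_iE_i / (1 + Σλ_ih_i)
Numerator: 0.094×20 + 0.197×36 + 0.0282×9.5 = 9.24
Denominator: 1 + 0.094×25 + 0.197×9.2 + 0.0282×25 = 5.867
R = 9.24/5.867 = 1.575 kJ/s

1.57 kJ/s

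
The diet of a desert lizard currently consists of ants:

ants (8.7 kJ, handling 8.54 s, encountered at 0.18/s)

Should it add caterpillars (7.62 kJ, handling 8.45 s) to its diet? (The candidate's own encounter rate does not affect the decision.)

Intake rate on the current diet: R = (0.18×8.7) / (1 + 0.18×8.54) = 1.566/2.537 = 0.6172 kJ/s.
Profitability of caterpillars: 7.62/8.45 = 0.9018 kJ/s.
Since 0.9018 > R, including caterpillars increases the long-run rate.

Yes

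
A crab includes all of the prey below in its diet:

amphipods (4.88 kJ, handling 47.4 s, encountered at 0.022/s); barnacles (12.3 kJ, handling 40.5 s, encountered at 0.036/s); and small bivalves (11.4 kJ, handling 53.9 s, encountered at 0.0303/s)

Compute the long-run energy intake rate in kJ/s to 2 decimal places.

0.17 kJ/s

Energy encountered per unit search time: 0.022×4.88 + 0.036×12.3 + 0.0303×11.4 = 0.8956 kJ/s.
Handling time per unit search time: 0.022×47.4 + 0.036×40.5 + 0.0303×53.9 = 4.134.
Rate = 0.8956/(1 + 4.134) = 0.1744 kJ/s.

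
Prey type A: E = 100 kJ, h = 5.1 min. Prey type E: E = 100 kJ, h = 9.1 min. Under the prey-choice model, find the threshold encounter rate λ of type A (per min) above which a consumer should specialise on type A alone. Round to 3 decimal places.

0.250 per min

Drop type E once their profitability E₂/h₂ falls below the rate achievable on type A alone: E₂/h₂ = λE₁/(1 + λh₁).
Solve for λ: λE₁h₂ = E₂(1 + λh₁) → λ(E₁h₂ − E₂h₁) = E₂ → λ = E₂/(E₁h₂ − E₂h₁).
λ = 100/(100×9.1 − 100×5.1) = 100/400 = 0.25 per min.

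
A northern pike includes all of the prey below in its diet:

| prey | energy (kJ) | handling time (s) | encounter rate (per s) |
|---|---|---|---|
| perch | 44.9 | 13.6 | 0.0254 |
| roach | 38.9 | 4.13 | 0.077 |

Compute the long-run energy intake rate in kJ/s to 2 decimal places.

R = Σλ_iE_i / (1 + Σλ_ih_i)
Numerator: 0.0254×44.9 + 0.077×38.9 = 4.136
Denominator: 1 + 0.0254×13.6 + 0.077×4.13 = 1.663
R = 4.136/1.663 = 2.486 kJ/s

2.49 kJ/s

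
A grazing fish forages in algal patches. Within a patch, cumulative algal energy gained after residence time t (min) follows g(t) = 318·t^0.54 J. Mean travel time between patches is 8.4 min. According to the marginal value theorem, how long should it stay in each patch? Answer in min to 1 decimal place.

9.9 min

Maximise g(t)/(T+t): set derivative to zero → g'(t)(T+t) = g(t).
g'(t) = 0.54·318·t^-0.46. Setting 0.54·318·t^-0.46 = 318·t^0.54/(8.4+t) gives 0.54(8.4+t) = t, so 0.46·t = 0.54×8.4.
t* = 0.54×8.4/0.46 = 9.861 min.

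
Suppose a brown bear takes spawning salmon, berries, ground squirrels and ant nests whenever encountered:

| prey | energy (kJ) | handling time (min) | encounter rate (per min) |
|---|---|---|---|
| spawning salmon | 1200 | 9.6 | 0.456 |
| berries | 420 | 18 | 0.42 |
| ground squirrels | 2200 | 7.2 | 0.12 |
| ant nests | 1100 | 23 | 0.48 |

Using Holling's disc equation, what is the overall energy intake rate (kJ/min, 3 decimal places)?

Energy encountered per unit search time: 0.456×1200 + 0.42×420 + 0.12×2200 + 0.48×1100 = 1516 kJ/min.
Handling time per unit search time: 0.456×9.6 + 0.42×18 + 0.12×7.2 + 0.48×23 = 23.84.
Rate = 1516/(1 + 23.84) = 61.01 kJ/min.

61.011 kJ/min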